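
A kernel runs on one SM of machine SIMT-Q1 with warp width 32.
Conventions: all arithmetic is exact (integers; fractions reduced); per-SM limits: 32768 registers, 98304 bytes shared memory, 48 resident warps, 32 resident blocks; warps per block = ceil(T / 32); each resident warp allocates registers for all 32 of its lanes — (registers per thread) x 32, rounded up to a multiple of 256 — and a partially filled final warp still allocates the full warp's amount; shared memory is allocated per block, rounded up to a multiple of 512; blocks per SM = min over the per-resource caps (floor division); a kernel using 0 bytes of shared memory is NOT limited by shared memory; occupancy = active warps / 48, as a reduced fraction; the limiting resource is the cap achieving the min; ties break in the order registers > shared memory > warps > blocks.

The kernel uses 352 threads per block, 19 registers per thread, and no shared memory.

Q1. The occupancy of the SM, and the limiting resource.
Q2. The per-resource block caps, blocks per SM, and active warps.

Answer: occupancy 11/16, limited by registers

registers: 3 blocks
shared memory: no limit (kernel uses none)
warps: 4 blocks
blocks: 32 blocks

Answer: 3 blocks, 33 active warps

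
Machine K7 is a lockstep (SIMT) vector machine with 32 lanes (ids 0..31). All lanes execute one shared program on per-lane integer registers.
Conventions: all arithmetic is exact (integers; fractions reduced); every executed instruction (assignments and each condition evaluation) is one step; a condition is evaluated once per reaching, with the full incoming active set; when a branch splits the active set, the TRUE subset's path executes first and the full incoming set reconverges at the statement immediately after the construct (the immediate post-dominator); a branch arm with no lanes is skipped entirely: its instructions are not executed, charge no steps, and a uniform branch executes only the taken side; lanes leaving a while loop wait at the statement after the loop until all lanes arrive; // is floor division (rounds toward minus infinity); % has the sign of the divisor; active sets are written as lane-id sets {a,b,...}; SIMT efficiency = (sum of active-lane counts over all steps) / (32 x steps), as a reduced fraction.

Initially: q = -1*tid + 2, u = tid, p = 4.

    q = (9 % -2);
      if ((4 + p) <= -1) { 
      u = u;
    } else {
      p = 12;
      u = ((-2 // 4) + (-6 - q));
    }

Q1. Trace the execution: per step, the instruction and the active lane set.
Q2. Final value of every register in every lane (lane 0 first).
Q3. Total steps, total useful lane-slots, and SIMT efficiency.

step 0: q <- (9 % -2)                {0,1,2,3,4,5,6,7,8,9,10,11,12,13,14,15,16,17,18,19,20,21,22,23,24,25,26,27,28,29,30,31}
step 1: eval ((4 + p) <= -1)         {0,1,2,3,4,5,6,7,8,9,10,11,12,13,14,15,16,17,18,19,20,21,22,23,24,25,26,27,28,29,30,31}
step 2: p <- 12                      {0,1,2,3,4,5,6,7,8,9,10,11,12,13,14,15,16,17,18,19,20,21,22,23,24,25,26,27,28,29,30,31}
step 3: u <- ((-2 // 4) + (-6 - q))  {0,1,2,3,4,5,6,7,8,9,10,11,12,13,14,15,16,17,18,19,20,21,22,23,24,25,26,27,28,29,30,31}

Answer: 4 steps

q: -1,-1,-1,-1,-1,-1,-1,-1,-1,-1,-1,-1,-1,-1,-1,-1,-1,-1,-1,-1,-1,-1,-1,-1,-1,-1,-1,-1,-1,-1,-1,-1
u: -6,-6,-6,-6,-6,-6,-6,-6,-6,-6,-6,-6,-6,-6,-6,-6,-6,-6,-6,-6,-6,-6,-6,-6,-6,-6,-6,-6,-6,-6,-6,-6
p: 12,12,12,12,12,12,12,12,12,12,12,12,12,12,12,12,12,12,12,12,12,12,12,12,12,12,12,12,12,12,12,12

steps = 4; useful = 128; efficiency = 128/128 = 1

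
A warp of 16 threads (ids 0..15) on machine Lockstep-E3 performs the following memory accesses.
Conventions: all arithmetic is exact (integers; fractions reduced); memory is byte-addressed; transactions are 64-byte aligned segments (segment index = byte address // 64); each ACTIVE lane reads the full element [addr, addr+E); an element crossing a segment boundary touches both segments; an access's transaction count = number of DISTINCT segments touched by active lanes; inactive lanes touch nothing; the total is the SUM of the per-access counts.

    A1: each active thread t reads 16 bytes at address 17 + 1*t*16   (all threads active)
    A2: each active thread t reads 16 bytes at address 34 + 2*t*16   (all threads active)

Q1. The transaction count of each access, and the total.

A1: 5 transactions
A2: 9 transactions

Answer: 5,9; total 14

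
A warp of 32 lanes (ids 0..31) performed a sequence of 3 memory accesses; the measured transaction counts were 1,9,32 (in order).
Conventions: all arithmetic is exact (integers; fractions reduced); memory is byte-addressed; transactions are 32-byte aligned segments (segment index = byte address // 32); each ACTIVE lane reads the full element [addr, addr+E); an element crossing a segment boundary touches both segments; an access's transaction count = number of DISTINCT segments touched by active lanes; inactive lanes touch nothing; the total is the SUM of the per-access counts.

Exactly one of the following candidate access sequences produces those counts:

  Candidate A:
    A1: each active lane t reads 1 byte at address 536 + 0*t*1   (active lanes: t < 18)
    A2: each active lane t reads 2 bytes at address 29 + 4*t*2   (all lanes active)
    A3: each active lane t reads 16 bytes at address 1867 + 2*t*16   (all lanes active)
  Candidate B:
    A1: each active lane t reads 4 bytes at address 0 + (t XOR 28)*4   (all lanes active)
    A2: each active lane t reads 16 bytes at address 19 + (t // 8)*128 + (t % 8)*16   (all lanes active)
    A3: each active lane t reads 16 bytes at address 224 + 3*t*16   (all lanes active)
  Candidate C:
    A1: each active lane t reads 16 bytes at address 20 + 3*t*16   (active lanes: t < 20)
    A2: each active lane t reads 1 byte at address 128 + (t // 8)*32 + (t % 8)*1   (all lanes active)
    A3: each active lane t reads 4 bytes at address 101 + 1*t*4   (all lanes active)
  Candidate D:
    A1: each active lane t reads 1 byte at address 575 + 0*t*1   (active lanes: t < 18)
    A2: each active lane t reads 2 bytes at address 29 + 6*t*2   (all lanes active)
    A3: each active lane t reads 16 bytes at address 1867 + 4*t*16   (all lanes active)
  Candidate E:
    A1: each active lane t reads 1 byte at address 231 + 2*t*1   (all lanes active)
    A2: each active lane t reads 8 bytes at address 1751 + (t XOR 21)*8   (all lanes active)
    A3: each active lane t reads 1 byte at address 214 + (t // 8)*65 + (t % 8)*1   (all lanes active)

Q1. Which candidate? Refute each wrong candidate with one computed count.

B: A1 gives 4 transactions, not 1
C: A1 gives 30 transactions, not 1
D: A2 gives 13 transactions, not 9
E: A1 gives 3 transactions, not 1
A: all counts match (1,9,32)

Answer: A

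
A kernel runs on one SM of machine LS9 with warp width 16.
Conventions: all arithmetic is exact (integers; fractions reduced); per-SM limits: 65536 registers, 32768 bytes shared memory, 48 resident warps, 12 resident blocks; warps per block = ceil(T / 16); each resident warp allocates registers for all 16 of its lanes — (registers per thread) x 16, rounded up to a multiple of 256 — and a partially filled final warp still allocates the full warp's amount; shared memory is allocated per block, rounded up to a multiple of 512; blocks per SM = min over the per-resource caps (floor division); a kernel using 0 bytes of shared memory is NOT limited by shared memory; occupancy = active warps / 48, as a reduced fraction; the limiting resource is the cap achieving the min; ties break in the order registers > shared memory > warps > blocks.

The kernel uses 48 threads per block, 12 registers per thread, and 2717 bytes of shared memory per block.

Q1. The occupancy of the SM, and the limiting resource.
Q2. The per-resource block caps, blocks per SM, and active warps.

Answer: occupancy 5/8, limited by shared memory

registers: 85 blocks
shared memory: 10 blocks
warps: 16 blocks
blocks: 12 blocks

Answer: 10 blocks, 30 active warps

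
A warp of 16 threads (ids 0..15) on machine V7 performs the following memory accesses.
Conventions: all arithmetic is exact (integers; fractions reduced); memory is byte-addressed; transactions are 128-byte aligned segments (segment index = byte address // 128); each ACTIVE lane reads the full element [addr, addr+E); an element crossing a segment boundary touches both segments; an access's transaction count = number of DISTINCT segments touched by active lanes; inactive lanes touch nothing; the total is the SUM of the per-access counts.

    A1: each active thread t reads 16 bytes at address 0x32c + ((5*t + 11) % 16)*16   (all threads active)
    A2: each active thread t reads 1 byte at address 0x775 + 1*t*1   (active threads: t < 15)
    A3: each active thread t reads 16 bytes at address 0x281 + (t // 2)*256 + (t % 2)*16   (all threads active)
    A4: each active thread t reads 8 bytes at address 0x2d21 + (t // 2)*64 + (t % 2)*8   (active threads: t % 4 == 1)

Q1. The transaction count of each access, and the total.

A1: 3 transactions
A2: 2 transactions
A3: 8 transactions
A4: 4 transactions

Answer: 3,2,8,4; total 17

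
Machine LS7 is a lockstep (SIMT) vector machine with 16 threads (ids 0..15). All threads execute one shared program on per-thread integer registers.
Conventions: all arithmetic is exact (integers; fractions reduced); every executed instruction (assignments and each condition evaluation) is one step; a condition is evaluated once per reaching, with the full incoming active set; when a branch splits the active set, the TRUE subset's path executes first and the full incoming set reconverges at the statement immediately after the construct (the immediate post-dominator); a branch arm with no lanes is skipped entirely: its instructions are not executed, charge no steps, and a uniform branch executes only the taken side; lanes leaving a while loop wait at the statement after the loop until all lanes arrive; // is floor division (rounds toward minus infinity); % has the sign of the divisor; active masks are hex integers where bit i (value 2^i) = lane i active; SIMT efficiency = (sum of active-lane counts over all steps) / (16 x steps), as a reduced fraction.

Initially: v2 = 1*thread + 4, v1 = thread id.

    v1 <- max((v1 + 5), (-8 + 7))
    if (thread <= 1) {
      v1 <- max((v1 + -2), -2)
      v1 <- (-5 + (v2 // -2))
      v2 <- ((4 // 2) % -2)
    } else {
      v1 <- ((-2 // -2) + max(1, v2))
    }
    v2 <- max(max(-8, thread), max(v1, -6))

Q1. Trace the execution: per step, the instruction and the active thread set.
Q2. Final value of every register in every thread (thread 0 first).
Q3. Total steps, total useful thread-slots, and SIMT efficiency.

step 0: v1 <- max((v1 + 5), (-8 + 7)) 0xffff
step 1: eval (thread <= 1)           0xffff
step 2: v1 <- max((v1 + -2), -2)     0x0003
step 3: v1 <- (-5 + (v2 // -2))      0x0003
step 4: v2 <- ((4 // 2) % -2)        0x0003
step 5: v1 <- ((-2 // -2) + max(1, v2)) 0xfffc
step 6: v2 <- max(max(-8, thread), max(v1, -6)) 0xffff

Answer: 7 steps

v2: 0,1,7,8,9,10,11,12,13,14,15,16,17,18,19,20
v1: -7,-8,7,8,9,10,11,12,13,14,15,16,17,18,19,20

steps = 7; useful = 68; efficiency = 68/112 = 17/28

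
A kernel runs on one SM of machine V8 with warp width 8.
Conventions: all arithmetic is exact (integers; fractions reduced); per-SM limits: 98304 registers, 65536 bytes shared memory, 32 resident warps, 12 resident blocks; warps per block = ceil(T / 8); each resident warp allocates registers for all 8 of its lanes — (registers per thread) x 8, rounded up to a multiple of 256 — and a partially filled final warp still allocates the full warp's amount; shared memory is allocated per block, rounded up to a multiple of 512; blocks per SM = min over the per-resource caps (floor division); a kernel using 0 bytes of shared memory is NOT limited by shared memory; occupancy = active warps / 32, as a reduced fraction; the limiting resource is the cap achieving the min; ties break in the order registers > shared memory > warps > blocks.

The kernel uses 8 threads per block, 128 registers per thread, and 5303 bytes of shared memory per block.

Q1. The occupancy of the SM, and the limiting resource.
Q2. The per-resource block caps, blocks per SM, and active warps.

Answer: occupancy 11/32, limited by shared memory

registers: 96 blocks
shared memory: 11 blocks
warps: 32 blocks
blocks: 12 blocks

Answer: 11 blocks, 11 active warps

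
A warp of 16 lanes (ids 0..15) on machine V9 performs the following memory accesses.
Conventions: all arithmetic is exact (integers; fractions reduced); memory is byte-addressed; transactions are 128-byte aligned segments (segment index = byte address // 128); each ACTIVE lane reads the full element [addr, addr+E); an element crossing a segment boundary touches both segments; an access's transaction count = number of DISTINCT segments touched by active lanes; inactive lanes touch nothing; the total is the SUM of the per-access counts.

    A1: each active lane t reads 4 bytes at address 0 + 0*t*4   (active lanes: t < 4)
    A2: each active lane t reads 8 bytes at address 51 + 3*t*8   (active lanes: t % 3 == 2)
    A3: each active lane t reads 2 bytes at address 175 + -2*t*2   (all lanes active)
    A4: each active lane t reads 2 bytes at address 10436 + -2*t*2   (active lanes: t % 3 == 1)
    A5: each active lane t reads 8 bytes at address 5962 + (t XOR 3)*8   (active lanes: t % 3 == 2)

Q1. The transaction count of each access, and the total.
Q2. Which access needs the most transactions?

A1: 1 transaction
A2: 4 transactions
A3: 2 transactions
A4: 1 transaction
A5: 2 transactions

Answer: 1,4,2,1,2; total 10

Answer: A2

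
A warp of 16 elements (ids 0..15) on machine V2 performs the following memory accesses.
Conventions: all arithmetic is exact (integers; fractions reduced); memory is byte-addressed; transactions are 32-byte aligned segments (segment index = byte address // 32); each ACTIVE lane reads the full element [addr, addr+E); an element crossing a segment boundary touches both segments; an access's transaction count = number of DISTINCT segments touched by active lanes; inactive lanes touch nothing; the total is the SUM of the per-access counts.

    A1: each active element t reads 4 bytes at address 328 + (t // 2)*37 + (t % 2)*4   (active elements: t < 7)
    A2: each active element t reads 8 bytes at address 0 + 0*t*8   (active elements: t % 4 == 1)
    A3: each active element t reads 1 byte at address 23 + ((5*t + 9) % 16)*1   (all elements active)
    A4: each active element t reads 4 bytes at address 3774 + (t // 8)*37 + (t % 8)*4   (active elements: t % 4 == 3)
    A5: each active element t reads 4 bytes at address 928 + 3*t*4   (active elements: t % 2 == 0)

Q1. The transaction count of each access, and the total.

A1: 4 transactions
A2: 1 transaction
A3: 2 transactions
A4: 3 transactions
A5: 6 transactions

Answer: 4,1,2,3,6; total 16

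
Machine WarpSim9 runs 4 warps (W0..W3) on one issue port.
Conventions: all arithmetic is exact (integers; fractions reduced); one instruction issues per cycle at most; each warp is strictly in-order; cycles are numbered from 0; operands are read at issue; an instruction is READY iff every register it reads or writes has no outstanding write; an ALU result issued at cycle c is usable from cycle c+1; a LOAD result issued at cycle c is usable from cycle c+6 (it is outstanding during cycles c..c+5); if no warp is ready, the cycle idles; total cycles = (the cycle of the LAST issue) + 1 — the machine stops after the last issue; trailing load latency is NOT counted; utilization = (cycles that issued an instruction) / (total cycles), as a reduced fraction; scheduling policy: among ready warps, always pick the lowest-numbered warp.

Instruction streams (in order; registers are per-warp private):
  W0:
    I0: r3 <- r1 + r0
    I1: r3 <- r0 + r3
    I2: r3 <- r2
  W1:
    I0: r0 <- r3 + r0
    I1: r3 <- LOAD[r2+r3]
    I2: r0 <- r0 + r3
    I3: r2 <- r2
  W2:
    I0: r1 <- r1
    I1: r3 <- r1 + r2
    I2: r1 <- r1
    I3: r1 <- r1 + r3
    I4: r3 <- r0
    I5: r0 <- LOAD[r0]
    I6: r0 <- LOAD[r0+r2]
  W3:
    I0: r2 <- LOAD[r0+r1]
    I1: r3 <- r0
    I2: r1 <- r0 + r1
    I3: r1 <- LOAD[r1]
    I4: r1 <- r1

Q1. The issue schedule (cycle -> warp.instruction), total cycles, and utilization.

cycle 0: W0.I0
cycle 1: W0.I1
cycle 2: W0.I2
cycle 3: W1.I0
cycle 4: W1.I1
cycle 5: W2.I0
cycle 6: W2.I1
cycle 7: W2.I2
cycle 8: W2.I3
cycle 9: W2.I4
cycle 10: W1.I2
cycle 11: W1.I3
cycle 12: W2.I5
cycle 13: W3.I0
cycle 14: W3.I1
cycle 15: W3.I2
cycle 16: W3.I3
cycle 17: idle
cycle 18: W2.I6
cycle 19: idle
cycle 20: idle
cycle 21: idle
cycle 22: W3.I4

Answer: 23 cycles, utilization 19/23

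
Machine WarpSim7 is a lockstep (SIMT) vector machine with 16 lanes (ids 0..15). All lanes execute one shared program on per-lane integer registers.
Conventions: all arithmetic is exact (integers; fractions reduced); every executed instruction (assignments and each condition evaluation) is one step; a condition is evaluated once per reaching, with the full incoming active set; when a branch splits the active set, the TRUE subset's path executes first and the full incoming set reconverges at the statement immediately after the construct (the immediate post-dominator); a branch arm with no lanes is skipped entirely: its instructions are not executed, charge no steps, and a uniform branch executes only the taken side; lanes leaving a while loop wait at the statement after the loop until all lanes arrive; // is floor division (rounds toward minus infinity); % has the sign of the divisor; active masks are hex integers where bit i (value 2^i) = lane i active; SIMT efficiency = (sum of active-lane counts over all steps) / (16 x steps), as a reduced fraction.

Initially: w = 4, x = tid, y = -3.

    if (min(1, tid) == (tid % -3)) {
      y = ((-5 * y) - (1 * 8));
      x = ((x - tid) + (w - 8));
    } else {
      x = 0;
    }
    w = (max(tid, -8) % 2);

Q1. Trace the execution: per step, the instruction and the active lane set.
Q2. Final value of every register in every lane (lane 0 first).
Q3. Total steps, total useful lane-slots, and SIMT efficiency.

step 0: eval (min(1, tid) == (tid % -3)) 0xffff
step 1: y <- ((-5 * y) - (1 * 8))    0x0001
step 2: x <- ((x - tid) + (w - 8))   0x0001
step 3: x <- 0                       0xfffe
step 4: w <- (max(tid, -8) % 2)      0xffff

Answer: 5 steps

w: 0,1,0,1,0,1,0,1,0,1,0,1,0,1,0,1
x: -4,0,0,0,0,0,0,0,0,0,0,0,0,0,0,0
y: 7,-3,-3,-3,-3,-3,-3,-3,-3,-3,-3,-3,-3,-3,-3,-3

steps = 5; useful = 49; efficiency = 49/80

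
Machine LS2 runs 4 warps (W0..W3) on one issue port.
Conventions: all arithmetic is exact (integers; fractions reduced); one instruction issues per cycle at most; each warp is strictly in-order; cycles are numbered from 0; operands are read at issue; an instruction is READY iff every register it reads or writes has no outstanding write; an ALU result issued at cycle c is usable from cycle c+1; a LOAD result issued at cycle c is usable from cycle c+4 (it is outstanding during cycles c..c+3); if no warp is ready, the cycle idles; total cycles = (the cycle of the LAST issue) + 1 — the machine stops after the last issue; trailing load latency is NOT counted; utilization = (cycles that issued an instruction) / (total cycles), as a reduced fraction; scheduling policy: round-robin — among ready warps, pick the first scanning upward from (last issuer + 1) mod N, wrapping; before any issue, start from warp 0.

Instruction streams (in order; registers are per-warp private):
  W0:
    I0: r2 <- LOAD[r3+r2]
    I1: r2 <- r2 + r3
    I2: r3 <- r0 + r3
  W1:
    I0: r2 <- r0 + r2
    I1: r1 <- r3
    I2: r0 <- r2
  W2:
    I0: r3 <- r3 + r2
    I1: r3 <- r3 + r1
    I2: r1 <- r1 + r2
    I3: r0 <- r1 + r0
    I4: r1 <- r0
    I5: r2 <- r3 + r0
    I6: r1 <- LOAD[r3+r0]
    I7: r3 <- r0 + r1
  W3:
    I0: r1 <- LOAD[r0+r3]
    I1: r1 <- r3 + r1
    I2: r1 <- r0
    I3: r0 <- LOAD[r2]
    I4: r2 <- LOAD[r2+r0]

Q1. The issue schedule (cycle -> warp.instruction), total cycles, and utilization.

cycle 0: W0.I0
cycle 1: W1.I0
cycle 2: W2.I0
cycle 3: W3.I0
cycle 4: W0.I1
cycle 5: W1.I1
cycle 6: W2.I1
cycle 7: W3.I1
cycle 8: W0.I2
cycle 9: W1.I2
cycle 10: W2.I2
cycle 11: W3.I2
cycle 12: W2.I3
cycle 13: W3.I3
cycle 14: W2.I4
cycle 15: W2.I5
cycle 16: W2.I6
cycle 17: W3.I4
cycle 18: idle
cycle 19: idle
cycle 20: W2.I7

Answer: 21 cycles, utilization 19/21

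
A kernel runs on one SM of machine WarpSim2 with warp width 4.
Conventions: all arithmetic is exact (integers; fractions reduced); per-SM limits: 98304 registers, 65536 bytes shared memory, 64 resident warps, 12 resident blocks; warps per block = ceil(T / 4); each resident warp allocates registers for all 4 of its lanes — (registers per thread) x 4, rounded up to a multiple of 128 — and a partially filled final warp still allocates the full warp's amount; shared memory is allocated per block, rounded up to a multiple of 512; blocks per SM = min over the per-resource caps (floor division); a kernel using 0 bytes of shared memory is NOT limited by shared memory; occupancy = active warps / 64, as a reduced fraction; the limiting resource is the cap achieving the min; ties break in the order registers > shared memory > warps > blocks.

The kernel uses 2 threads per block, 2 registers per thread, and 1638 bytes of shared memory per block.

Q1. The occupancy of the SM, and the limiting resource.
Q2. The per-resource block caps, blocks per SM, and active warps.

Answer: occupancy 3/16, limited by blocks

registers: 768 blocks
shared memory: 32 blocks
warps: 64 blocks
blocks: 12 blocks

Answer: 12 blocks, 12 active warps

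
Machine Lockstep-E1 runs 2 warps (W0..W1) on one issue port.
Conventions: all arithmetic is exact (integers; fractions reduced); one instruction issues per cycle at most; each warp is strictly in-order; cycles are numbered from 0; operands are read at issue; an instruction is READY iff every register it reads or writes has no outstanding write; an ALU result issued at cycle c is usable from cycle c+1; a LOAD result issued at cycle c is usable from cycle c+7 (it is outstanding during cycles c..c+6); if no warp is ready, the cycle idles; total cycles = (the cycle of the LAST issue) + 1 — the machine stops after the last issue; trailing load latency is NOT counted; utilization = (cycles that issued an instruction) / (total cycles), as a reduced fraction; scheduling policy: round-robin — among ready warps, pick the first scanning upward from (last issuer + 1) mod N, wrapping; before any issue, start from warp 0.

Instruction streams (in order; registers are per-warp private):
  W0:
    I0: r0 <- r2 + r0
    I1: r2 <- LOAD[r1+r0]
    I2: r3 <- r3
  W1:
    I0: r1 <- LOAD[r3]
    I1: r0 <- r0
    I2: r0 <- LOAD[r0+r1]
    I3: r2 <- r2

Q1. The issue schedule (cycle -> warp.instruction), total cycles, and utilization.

cycle 0: W0.I0
cycle 1: W1.I0
cycle 2: W0.I1
cycle 3: W1.I1
cycle 4: W0.I2
cycle 5: idle
cycle 6: idle
cycle 7: idle
cycle 8: W1.I2
cycle 9: W1.I3

Answer: 10 cycles, utilization 7/10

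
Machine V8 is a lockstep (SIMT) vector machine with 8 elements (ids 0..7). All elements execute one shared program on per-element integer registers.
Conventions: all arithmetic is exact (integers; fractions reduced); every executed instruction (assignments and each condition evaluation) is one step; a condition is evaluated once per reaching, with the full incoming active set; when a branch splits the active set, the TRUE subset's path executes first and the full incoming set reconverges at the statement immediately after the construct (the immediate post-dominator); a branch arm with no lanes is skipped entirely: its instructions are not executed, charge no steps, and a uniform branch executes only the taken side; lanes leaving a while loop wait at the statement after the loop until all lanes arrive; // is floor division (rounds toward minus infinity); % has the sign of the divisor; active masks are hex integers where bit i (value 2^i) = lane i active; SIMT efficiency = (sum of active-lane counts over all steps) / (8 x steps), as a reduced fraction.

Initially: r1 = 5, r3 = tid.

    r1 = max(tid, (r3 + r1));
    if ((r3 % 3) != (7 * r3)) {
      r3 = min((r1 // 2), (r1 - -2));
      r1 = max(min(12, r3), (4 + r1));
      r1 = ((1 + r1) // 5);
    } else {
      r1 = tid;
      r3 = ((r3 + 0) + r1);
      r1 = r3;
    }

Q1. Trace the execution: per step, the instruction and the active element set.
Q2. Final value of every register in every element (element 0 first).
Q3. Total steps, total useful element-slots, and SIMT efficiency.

step 0: r1 <- max(tid, (r3 + r1))    0xff
step 1: eval ((r3 % 3) != (7 * r3))  0xff
step 2: r3 <- min((r1 // 2), (r1 - -2)) 0xfe
step 3: r1 <- max(min(12, r3), (4 + r1)) 0xfe
step 4: r1 <- ((1 + r1) // 5)        0xfe
step 5: r1 <- tid                    0x01
step 6: r3 <- ((r3 + 0) + r1)        0x01
step 7: r1 <- r3                     0x01

Answer: 8 steps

r1: 0,2,2,2,2,3,3,3
r3: 0,3,3,4,4,5,5,6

steps = 8; useful = 40; efficiency = 40/64 = 5/8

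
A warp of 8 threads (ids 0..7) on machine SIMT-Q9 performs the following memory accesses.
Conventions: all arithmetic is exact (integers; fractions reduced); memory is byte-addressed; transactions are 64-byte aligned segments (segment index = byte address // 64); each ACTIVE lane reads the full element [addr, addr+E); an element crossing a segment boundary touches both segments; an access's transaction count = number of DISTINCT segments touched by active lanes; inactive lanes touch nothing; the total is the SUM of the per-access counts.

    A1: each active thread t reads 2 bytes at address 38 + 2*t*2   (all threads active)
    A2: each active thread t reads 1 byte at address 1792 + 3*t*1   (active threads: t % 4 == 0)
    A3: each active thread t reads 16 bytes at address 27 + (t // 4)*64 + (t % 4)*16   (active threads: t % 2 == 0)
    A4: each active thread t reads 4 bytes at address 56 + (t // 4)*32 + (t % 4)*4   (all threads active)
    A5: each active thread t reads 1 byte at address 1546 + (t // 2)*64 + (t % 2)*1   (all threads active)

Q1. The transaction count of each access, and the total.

A1: 2 transactions
A2: 1 transaction
A3: 3 transactions
A4: 2 transactions
A5: 4 transactions

Answer: 2,1,3,2,4; total 12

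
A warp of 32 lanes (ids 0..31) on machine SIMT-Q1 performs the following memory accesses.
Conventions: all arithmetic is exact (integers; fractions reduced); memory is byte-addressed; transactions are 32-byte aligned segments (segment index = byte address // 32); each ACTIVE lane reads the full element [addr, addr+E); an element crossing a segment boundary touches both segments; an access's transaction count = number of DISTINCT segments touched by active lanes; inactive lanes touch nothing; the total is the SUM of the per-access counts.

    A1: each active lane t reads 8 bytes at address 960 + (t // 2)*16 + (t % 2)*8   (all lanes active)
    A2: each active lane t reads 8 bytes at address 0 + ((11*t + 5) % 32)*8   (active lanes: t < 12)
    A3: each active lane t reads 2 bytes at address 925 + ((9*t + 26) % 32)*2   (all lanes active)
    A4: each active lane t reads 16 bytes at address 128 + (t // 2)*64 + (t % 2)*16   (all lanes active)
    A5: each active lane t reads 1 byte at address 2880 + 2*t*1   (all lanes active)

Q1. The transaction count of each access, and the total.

A1: 8 transactions
A2: 5 transactions
A3: 3 transactions
A4: 16 transactions
A5: 2 transactions

Answer: 8,5,3,16,2; total 34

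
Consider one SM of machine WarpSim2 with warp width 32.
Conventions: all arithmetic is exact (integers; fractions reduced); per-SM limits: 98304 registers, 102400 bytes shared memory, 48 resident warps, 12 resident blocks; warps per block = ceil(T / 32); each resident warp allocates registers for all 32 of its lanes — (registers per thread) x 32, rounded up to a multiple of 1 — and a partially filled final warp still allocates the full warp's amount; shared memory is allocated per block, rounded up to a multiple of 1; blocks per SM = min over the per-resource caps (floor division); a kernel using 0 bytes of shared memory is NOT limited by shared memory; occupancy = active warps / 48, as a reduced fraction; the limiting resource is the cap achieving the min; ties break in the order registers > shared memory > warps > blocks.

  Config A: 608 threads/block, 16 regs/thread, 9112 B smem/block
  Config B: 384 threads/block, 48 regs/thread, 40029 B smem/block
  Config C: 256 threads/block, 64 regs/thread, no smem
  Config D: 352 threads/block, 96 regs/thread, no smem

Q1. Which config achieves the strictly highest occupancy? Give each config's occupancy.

occupancies: A 19/24, B 1/2, C 1, D 11/24

Answer: C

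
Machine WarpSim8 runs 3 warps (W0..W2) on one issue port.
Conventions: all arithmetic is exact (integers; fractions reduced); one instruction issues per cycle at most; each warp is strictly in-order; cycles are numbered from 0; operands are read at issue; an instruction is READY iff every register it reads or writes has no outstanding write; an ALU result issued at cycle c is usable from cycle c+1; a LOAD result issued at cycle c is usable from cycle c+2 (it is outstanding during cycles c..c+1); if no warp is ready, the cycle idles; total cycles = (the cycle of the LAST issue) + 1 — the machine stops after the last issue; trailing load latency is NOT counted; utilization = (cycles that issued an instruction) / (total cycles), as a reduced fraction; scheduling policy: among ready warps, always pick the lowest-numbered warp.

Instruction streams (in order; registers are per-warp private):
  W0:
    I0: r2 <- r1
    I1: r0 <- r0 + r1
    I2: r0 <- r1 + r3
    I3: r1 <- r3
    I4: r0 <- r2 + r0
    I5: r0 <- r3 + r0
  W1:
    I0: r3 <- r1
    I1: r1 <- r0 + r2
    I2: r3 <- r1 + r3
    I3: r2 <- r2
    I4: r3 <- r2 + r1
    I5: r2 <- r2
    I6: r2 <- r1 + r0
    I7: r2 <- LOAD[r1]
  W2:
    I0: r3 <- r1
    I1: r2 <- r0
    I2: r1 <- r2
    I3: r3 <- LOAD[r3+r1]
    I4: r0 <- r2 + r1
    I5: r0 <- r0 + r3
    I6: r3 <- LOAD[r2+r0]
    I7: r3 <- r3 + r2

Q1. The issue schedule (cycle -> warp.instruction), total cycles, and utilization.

cycle 0: W0.I0
cycle 1: W0.I1
cycle 2: W0.I2
cycle 3: W0.I3
cycle 4: W0.I4
cycle 5: W0.I5
cycle 6: W1.I0
cycle 7: W1.I1
cycle 8: W1.I2
cycle 9: W1.I3
cycle 10: W1.I4
cycle 11: W1.I5
cycle 12: W1.I6
cycle 13: W1.I7
cycle 14: W2.I0
cycle 15: W2.I1
cycle 16: W2.I2
cycle 17: W2.I3
cycle 18: W2.I4
cycle 19: W2.I5
cycle 20: W2.I6
cycle 21: idle
cycle 22: W2.I7

Answer: 23 cycles, utilization 22/23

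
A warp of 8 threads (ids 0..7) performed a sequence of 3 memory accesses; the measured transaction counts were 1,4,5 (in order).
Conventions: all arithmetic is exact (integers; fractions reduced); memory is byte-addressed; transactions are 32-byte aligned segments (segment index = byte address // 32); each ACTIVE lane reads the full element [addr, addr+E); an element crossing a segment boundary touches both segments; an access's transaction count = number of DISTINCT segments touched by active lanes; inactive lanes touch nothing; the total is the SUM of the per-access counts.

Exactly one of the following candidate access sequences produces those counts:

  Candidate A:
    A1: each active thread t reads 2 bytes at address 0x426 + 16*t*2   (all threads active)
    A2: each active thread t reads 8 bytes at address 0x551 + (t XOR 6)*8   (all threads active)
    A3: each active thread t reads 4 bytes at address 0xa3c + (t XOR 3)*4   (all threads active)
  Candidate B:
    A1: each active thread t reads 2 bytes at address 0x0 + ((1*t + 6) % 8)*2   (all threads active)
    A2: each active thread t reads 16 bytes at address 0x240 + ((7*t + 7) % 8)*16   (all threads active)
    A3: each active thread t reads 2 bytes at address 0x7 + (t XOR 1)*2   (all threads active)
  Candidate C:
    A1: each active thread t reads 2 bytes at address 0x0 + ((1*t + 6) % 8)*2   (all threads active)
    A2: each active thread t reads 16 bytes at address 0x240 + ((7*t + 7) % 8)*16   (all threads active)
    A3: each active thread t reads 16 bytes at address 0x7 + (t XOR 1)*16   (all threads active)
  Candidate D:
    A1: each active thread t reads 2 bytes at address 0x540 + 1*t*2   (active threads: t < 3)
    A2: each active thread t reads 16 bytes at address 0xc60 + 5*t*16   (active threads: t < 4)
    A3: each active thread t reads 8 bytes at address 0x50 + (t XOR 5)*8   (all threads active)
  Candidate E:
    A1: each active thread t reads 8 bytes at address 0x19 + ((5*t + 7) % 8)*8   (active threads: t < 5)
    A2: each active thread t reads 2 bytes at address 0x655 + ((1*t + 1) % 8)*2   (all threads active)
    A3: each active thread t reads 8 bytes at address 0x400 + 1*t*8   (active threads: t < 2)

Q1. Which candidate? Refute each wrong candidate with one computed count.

A: A1 gives 8 transactions, not 1
B: A3 gives 1 transaction, not 5
D: A3 gives 3 transactions, not 5
E: A1 gives 2 transactions, not 1
C: all counts match (1,4,5)

Answer: C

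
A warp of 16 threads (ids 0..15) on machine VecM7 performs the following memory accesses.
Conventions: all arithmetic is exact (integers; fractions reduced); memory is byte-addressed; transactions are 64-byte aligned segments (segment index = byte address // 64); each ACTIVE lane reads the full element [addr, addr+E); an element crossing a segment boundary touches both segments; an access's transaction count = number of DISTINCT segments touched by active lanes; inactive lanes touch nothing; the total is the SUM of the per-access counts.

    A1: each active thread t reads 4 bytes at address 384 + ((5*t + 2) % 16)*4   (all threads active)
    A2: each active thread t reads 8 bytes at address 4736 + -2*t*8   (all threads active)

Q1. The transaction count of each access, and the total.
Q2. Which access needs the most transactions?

A1: 1 transaction
A2: 5 transactions

Answer: 1,5; total 6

Answer: A2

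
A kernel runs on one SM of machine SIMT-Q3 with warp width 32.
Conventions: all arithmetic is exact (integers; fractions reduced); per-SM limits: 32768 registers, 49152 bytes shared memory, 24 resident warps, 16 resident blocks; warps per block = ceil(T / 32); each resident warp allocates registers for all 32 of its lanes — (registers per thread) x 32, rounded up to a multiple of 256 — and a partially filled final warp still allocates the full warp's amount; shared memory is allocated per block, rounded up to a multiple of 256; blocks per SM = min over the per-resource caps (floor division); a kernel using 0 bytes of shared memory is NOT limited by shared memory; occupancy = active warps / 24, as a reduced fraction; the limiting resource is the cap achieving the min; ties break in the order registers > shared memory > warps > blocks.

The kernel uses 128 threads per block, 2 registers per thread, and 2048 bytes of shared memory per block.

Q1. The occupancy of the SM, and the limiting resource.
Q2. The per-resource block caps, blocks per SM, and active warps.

Answer: occupancy 1, limited by warps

registers: 32 blocks
shared memory: 24 blocks
warps: 6 blocks
blocks: 16 blocks

Answer: 6 blocks, 24 active warps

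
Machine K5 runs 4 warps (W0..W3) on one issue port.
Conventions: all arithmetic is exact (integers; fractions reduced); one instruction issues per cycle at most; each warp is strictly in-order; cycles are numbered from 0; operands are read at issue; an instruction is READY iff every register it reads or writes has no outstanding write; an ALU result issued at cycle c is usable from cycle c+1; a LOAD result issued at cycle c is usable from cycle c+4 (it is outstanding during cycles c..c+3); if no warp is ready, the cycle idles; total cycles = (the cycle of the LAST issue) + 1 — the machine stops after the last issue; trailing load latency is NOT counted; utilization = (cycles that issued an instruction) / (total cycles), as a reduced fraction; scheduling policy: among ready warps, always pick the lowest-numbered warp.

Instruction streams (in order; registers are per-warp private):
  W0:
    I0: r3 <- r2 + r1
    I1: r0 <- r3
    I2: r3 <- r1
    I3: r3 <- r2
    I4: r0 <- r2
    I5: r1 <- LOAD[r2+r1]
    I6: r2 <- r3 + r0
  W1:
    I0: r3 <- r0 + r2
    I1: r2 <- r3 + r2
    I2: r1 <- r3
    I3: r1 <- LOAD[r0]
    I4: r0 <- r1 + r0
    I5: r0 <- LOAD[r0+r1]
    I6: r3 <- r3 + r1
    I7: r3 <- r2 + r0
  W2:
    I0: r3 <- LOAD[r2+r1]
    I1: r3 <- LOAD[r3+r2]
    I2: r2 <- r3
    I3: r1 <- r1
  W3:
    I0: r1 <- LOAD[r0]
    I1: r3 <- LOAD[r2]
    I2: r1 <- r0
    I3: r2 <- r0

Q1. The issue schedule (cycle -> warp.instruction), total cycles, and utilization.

cycle 0: W0.I0
cycle 1: W0.I1
cycle 2: W0.I2
cycle 3: W0.I3
cycle 4: W0.I4
cycle 5: W0.I5
cycle 6: W0.I6
cycle 7: W1.I0
cycle 8: W1.I1
cycle 9: W1.I2
cycle 10: W1.I3
cycle 11: W2.I0
cycle 12: W3.I0
cycle 13: W3.I1
cycle 14: W1.I4
cycle 15: W1.I5
cycle 16: W1.I6
cycle 17: W2.I1
cycle 18: W3.I2
cycle 19: W1.I7
cycle 20: W3.I3
cycle 21: W2.I2
cycle 22: W2.I3

Answer: 23 cycles, utilization 1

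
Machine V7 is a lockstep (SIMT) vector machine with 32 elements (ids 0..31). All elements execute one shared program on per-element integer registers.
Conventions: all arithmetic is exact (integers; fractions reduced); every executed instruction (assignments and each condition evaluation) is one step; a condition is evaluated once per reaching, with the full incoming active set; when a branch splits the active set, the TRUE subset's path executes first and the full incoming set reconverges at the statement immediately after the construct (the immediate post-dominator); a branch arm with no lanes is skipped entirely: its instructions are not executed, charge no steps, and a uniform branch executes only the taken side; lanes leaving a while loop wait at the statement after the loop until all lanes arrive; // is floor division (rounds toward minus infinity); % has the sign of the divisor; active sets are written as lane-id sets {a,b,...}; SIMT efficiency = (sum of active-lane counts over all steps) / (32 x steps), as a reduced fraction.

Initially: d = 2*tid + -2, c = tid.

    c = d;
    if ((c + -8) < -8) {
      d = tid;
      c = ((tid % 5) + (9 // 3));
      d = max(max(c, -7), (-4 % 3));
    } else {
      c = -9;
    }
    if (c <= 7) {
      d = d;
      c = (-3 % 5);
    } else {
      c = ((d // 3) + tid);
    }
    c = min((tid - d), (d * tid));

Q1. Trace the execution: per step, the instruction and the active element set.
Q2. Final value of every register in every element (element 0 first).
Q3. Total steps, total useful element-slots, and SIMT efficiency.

step 0: c <- d                       {0,1,2,3,4,5,6,7,8,9,10,11,12,13,14,15,16,17,18,19,20,21,22,23,24,25,26,27,28,29,30,31}
step 1: eval ((c + -8) < -8)         {0,1,2,3,4,5,6,7,8,9,10,11,12,13,14,15,16,17,18,19,20,21,22,23,24,25,26,27,28,29,30,31}
step 2: d <- tid                     {0}
step 3: c <- ((tid % 5) + (9 // 3))  {0}
step 4: d <- max(max(c, -7), (-4 % 3)) {0}
step 5: c <- -9                      {1,2,3,4,5,6,7,8,9,10,11,12,13,14,15,16,17,18,19,20,21,22,23,24,25,26,27,28,29,30,31}
step 6: eval (c <= 7)                {0,1,2,3,4,5,6,7,8,9,10,11,12,13,14,15,16,17,18,19,20,21,22,23,24,25,26,27,28,29,30,31}
step 7: d <- d                       {0,1,2,3,4,5,6,7,8,9,10,11,12,13,14,15,16,17,18,19,20,21,22,23,24,25,26,27,28,29,30,31}
step 8: c <- (-3 % 5)                {0,1,2,3,4,5,6,7,8,9,10,11,12,13,14,15,16,17,18,19,20,21,22,23,24,25,26,27,28,29,30,31}
step 9: c <- min((tid - d), (d * tid)) {0,1,2,3,4,5,6,7,8,9,10,11,12,13,14,15,16,17,18,19,20,21,22,23,24,25,26,27,28,29,30,31}

Answer: 10 steps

d: 3,0,2,4,6,8,10,12,14,16,18,20,22,24,26,28,30,32,34,36,38,40,42,44,46,48,50,52,54,56,58,60
c: -3,0,0,-1,-2,-3,-4,-5,-6,-7,-8,-9,-10,-11,-12,-13,-14,-15,-16,-17,-18,-19,-20,-21,-22,-23,-24,-25,-26,-27,-28,-29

steps = 10; useful = 226; efficiency = 226/320 = 113/160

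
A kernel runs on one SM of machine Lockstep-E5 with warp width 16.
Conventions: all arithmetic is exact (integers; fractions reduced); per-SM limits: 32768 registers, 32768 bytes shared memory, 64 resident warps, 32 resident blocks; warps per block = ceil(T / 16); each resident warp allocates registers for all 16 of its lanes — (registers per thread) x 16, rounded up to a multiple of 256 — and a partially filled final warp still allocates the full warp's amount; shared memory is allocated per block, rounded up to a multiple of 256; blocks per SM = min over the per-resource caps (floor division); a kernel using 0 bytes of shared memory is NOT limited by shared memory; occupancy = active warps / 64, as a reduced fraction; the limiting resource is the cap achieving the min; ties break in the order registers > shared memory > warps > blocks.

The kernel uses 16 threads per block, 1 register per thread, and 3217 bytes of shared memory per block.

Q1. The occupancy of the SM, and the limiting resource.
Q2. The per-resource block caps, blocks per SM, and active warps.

Answer: occupancy 9/64, limited by shared memory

registers: 128 blocks
shared memory: 9 blocks
warps: 64 blocks
blocks: 32 blocks

Answer: 9 blocks, 9 active warps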